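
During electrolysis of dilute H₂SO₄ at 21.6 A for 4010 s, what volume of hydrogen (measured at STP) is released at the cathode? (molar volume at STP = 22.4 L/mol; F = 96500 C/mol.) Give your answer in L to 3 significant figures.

10.1 L

Charge passed = 21.6 × 4010 = 86620 C
Moles of electrons = 86620 / 96500 = 0.8976 mol
2H⁺ + 2e⁻ → H₂, so n(H₂) = 0.8976 / 2 = 0.4488 mol
V = 0.4488 × 22.4 = 10.05 L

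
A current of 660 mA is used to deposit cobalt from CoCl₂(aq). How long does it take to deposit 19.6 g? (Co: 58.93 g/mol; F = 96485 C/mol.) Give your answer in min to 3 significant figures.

1620 min

n(Co) = 19.6 / 58.93 = 0.3326 mol
Co²⁺ + 2e⁻ → Co, so n(e⁻) = 2 × 0.3326 = 0.6652 mol
Q = 0.6652 × 96485 = 64180 C
t = Q / I = 64180 / 0.660 = 97240 s = 1620 min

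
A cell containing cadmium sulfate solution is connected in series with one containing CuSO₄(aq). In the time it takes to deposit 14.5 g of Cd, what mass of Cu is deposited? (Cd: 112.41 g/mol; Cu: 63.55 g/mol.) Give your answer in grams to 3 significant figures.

n(Cd) = 14.5 / 112.41 = 0.1290 mol
Cd²⁺ + 2e⁻ → Cd, so n(e⁻) = 2 × 0.1290 = 0.2580 mol
In series, the same 0.2580 mol of electrons flows through the second cell.
Cu²⁺ + 2e⁻ → Cu, so n(Cu) = 0.2580 / 2 = 0.1290 mol
m(Cu) = 0.1290 × 63.55 = 8.20 g

8.20 g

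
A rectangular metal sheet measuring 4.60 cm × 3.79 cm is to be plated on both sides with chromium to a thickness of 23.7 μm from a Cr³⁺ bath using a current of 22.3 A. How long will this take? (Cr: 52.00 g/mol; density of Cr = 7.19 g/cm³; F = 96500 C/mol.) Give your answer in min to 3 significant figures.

2.47 min

Plated area = 2 × 4.60 × 3.79 = 34.87 cm²
Volume = 34.87 × 23.7×10⁻⁴ cm = 0.08264 cm³
m(Cr) = 0.08264 × 7.19 = 0.5942 g
n(Cr) = 0.5942 / 52.00 = 0.01143 mol; n(e⁻) = 3 × 0.01143 = 0.03429 mol
Q = 0.03429 × 96500 = 3309 C
t = 3309 / 22.3 = 148.4 s = 2.47 min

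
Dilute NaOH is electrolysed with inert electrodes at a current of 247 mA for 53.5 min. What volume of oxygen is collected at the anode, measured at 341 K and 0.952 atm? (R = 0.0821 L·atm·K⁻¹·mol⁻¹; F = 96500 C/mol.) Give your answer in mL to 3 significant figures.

60.4 mL

Q = 0.247 A × 3210 s = 792.9 C
Moles of electrons = 792.9 / 96500 = 0.008217 mol
2H₂O → O₂ + 4H⁺ + 4e⁻, so n(O₂) = 0.008217 / 4 = 0.002054 mol
V = nRT/P = 0.002054 × 0.0821 × 341 / 0.952 = 0.06040 L
= 60.4 mL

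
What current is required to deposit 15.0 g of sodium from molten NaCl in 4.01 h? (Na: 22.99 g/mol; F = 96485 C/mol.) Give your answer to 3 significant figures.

n(Na) = 15.0 / 22.99 = 0.6525 mol
Na⁺ + e⁻ → Na, so n(e⁻) = 0.6525 mol
Q = 0.6525 × 96485 = 62960 C
I = Q / t = 62960 / 14436 s = 4.36 A

4.36 A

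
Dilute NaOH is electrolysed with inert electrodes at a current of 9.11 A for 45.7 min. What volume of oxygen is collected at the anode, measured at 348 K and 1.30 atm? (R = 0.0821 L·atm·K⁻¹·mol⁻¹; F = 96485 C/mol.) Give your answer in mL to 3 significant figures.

Q = 9.11 A × 2742 s = 24980 C
Moles of electrons = 24980 / 96485 = 0.2589 mol
2H₂O → O₂ + 4H⁺ + 4e⁻, so n(O₂) = 0.2589 / 4 = 0.06473 mol
V = nRT/P = 0.06473 × 0.0821 × 348 / 1.30 = 1.423 L
= 1420 mL

1420 mL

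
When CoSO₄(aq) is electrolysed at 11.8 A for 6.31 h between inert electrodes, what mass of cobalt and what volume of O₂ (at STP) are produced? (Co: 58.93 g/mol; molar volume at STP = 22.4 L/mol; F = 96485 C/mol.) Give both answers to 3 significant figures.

Q = 11.8 × 22716 = 2.680×10^5 C; n(e⁻) = 2.680×10^5 / 96485 = 2.778 mol
Cathode: Co²⁺ + 2e⁻ → Co → n(Co) = 2.778/2 = 1.389 mol → 81.9 g
Anode: 2H₂O → O₂ + 4H⁺ + 4e⁻ → n(O₂) = 2.778/4 = 0.6945 mol → 15.6 L

81.9 g Co; 15.6 L O₂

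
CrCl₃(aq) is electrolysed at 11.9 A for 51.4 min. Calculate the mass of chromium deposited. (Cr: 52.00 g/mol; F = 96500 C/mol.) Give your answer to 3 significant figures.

6.59 g

Charge passed = 11.9 × 3084 = 36700 C
n(e⁻) = Q/F = 36700/96500 = 0.3803 mol
Cr³⁺ + 3e⁻ → Cr, so n(Cr) = 0.3803 / 3 = 0.1268 mol
m = 0.1268 × 52.00 = 6.59 g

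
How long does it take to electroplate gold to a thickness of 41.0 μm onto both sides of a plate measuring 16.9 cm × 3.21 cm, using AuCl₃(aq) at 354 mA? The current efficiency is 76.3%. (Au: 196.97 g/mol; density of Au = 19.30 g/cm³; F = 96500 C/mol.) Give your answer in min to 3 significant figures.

Plated area = 2 × 16.9 × 3.21 = 108.5 cm²
Volume = 108.5 × 41.0×10⁻⁴ cm = 0.4449 cm³
m(Au) = 0.4449 × 19.30 = 8.587 g
n(Au) = 8.587 / 196.97 = 0.04360 mol; n(e⁻) = 3 × 0.04360 = 0.1308 mol
Q = 0.1308 × 96500 / 0.763 = 16540 C
t = 16540 / 0.354 = 46720 s = 779 min

779 min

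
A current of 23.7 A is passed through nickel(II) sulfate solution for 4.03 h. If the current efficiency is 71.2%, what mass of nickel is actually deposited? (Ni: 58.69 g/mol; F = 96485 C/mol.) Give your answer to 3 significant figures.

Q = 23.7 × 14508 = 3.438×10^5 C
n(e⁻) = 3.438×10^5 / 96485 = 3.563 mol
Ni²⁺ + 2e⁻ → Ni, so theoretical m(Ni) = 1.782 × 58.69 = 104.6 g
Actual mass = 71.2% × 104.6 = 74.5 g

74.5 g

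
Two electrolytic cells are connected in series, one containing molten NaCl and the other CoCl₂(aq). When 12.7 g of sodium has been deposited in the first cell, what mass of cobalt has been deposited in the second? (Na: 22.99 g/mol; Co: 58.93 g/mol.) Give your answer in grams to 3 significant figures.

n(Na) = 12.7 / 22.99 = 0.5524 mol
Na⁺ + e⁻ → Na, so n(e⁻) = 0.5524 mol
In series, the same 0.5524 mol of electrons flows through the second cell.
Co²⁺ + 2e⁻ → Co, so n(Co) = 0.5524 / 2 = 0.2762 mol
m(Co) = 0.2762 × 58.93 = 16.3 g

16.3 g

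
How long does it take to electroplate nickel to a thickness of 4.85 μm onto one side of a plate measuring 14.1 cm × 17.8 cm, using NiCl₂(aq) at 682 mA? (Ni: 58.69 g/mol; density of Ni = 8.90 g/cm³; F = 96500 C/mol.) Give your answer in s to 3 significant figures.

Plated area = 14.1 × 17.8 = 251.0 cm²
Volume = 251.0 × 4.85×10⁻⁴ cm = 0.1217 cm³
m(Ni) = 0.1217 × 8.90 = 1.083 g
n(Ni) = 1.083 / 58.69 = 0.01845 mol; n(e⁻) = 2 × 0.01845 = 0.03690 mol
Q = 0.03690 × 96500 = 3561 C
t = 3561 / 0.682 = 5221 s

5220 s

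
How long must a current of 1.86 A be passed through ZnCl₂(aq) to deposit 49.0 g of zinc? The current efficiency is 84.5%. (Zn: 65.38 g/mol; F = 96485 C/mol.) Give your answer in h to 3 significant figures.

n(Zn) = 49.0 / 65.38 = 0.7495 mol
Zn²⁺ + 2e⁻ → Zn, so n(e⁻) = 2 × 0.7495 = 1.499 mol
Q = 1.499 × 96485 / 0.845 = 1.712×10^5 C
t = Q / I = 1.712×10^5 / 1.86 = 92040 s = 25.6 h

25.6 h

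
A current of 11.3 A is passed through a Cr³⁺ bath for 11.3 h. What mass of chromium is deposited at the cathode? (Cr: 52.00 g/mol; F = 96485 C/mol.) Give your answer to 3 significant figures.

Q = It = 11.3 × 40680 = 4.597×10^5 C
n(e⁻) = Q/F = 4.597×10^5/96485 = 4.764 mol
Cr³⁺ + 3e⁻ → Cr, so n(Cr) = 4.764 / 3 = 1.588 mol
m = 1.588 × 52.00 = 82.6 g

82.6 g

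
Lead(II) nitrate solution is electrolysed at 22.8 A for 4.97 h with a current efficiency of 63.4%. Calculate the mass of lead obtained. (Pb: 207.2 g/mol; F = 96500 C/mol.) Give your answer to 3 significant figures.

278 g

Q = 22.8 × 17892 = 4.079×10^5 C
n(e⁻) = 4.079×10^5 / 96500 = 4.227 mol
Pb²⁺ + 2e⁻ → Pb, so theoretical m(Pb) = 2.114 × 207.2 = 438.0 g
Actual mass = 63.4% × 438.0 = 278 g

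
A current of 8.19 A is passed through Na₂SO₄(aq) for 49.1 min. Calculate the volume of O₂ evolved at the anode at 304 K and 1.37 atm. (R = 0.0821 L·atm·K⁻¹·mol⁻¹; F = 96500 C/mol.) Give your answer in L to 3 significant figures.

1.14 L

Q = 8.19 A × 2946 s = 24130 C
n(e⁻) = Q/F = 24130/96500 = 0.2501 mol
2H₂O → O₂ + 4H⁺ + 4e⁻, so n(O₂) = 0.2501 / 4 = 0.06253 mol
V = nRT/P = 0.06253 × 0.0821 × 304 / 1.37 = 1.139 L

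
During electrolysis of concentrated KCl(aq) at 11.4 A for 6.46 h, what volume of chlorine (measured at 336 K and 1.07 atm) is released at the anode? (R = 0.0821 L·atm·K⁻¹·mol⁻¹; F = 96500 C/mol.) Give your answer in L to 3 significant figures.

Charge passed = 11.4 × 23256 = 2.651×10^5 C
Moles of electrons = 2.651×10^5 / 96500 = 2.747 mol
2Cl⁻ → Cl₂ + 2e⁻, so n(Cl₂) = 2.747 / 2 = 1.374 mol
V = nRT/P = 1.374 × 0.0821 × 336 / 1.07 = 35.42 L

35.4 L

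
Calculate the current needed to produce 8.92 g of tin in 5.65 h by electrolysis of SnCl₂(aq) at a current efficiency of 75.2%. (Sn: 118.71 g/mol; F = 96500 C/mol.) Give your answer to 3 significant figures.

n(Sn) = 8.92 / 118.71 = 0.07514 mol
Sn²⁺ + 2e⁻ → Sn, so n(e⁻) = 2 × 0.07514 = 0.1503 mol
Q = 0.1503 × 96500 / 0.752 = 19290 C
I = Q / t = 19290 / 20340 s = 0.948 A

0.948 A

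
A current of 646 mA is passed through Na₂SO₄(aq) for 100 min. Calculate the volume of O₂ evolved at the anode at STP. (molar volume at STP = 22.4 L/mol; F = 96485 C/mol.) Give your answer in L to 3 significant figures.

0.225 L

Charge passed = 0.646 × 6000 = 3876 C
n(e⁻) = 3876 / 96485 = 0.04017 mol
2H₂O → O₂ + 4H⁺ + 4e⁻, so n(O₂) = 0.04017 / 4 = 0.01004 mol
V = 0.01004 × 22.4 = 0.2249 L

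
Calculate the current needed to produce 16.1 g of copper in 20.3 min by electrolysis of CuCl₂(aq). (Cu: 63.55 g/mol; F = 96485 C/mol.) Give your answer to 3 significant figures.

40.1 A

n(Cu) = 16.1 / 63.55 = 0.2533 mol
Cu²⁺ + 2e⁻ → Cu, so n(e⁻) = 2 × 0.2533 = 0.5066 mol
Q = 0.5066 × 96485 = 48880 C
I = Q / t = 48880 / 1218 s = 40.1 A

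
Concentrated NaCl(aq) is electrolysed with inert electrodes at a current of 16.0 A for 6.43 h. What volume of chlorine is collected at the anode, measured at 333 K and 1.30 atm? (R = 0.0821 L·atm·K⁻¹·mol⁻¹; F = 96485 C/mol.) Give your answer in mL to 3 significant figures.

Q = It = 16.0 × 23148 = 3.704×10^5 C
n(e⁻) = 3.704×10^5 / 96485 = 3.839 mol
2Cl⁻ → Cl₂ + 2e⁻, so n(Cl₂) = 3.839 / 2 = 1.920 mol
V = nRT/P = 1.920 × 0.0821 × 333 / 1.30 = 40.38 L
= 40400 mL

40400 mL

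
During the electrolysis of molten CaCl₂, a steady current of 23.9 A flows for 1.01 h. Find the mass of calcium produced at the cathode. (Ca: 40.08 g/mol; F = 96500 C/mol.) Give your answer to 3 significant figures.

18.0 g

Q = It = 23.9 × 3636 = 86900 C
n(e⁻) = 86900 / 96500 = 0.9005 mol
Ca²⁺ + 2e⁻ → Ca, so n(Ca) = 0.9005 / 2 = 0.4503 mol
m = 0.4503 × 40.08 = 18.0 g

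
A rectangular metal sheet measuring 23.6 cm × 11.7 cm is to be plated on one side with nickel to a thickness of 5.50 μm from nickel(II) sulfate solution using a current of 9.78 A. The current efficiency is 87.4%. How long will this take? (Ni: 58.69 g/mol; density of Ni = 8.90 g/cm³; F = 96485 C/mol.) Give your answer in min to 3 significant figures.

8.67 min

Plated area = 23.6 × 11.7 = 276.1 cm²
Volume = 276.1 × 5.50×10⁻⁴ cm = 0.1519 cm³
m(Ni) = 0.1519 × 8.90 = 1.352 g
n(Ni) = 1.352 / 58.69 = 0.02304 mol; n(e⁻) = 2 × 0.02304 = 0.04608 mol
Q = 0.04608 × 96485 / 0.874 = 5087 C
t = 5087 / 9.78 = 520.1 s = 8.67 min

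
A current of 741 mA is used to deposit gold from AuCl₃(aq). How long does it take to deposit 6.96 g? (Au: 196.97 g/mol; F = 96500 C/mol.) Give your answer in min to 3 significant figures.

n(Au) = 6.96 / 196.97 = 0.03534 mol
Au³⁺ + 3e⁻ → Au, so n(e⁻) = 3 × 0.03534 = 0.1060 mol
Q = 0.1060 × 96500 = 10230 C
t = Q / I = 10230 / 0.741 = 13810 s = 230 min

230 min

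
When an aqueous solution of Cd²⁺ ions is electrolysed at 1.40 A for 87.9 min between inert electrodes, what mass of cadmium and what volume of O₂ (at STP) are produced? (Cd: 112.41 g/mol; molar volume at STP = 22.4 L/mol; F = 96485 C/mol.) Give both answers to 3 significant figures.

Q = 1.40 × 5274 = 7384 C; n(e⁻) = 7384 / 96485 = 0.07653 mol
Cathode: Cd²⁺ + 2e⁻ → Cd → n(Cd) = 0.07653/2 = 0.03827 mol → 4.30 g
Anode: 2H₂O → O₂ + 4H⁺ + 4e⁻ → n(O₂) = 0.07653/4 = 0.01913 mol → 0.429 L

4.30 g Cd; 0.429 L O₂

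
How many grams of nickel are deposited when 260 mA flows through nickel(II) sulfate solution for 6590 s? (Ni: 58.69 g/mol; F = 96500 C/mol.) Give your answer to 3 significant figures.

Charge passed = 0.260 × 6590 = 1713 C
n(e⁻) = Q/F = 1713/96500 = 0.01775 mol
Ni²⁺ + 2e⁻ → Ni, so n(Ni) = 0.01775 / 2 = 0.008875 mol
m = 0.008875 × 58.69 = 0.521 g

0.521 g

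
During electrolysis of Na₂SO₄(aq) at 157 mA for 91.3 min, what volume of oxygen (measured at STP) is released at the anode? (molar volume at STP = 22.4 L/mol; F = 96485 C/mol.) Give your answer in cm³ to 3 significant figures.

49.9 cm³

Charge passed = 0.157 × 5478 = 860.0 C
n(e⁻) = 860.0 / 96485 = 0.008913 mol
2H₂O → O₂ + 4H⁺ + 4e⁻, so n(O₂) = 0.008913 / 4 = 0.002228 mol
V = 0.002228 × 22.4 = 0.04991 L
= 49.9 cm³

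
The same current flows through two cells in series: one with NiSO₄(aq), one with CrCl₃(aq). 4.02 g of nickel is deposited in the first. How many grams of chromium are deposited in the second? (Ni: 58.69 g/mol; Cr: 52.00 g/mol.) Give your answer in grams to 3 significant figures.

n(Ni) = 4.02 / 58.69 = 0.06850 mol
Ni²⁺ + 2e⁻ → Ni, so n(e⁻) = 2 × 0.06850 = 0.1370 mol
Since the cells are in series, n(e⁻) in the Cr cell is also 0.1370 mol.
Cr³⁺ + 3e⁻ → Cr, so n(Cr) = 0.1370 / 3 = 0.04567 mol
m(Cr) = 0.04567 × 52.00 = 2.37 g

2.37 g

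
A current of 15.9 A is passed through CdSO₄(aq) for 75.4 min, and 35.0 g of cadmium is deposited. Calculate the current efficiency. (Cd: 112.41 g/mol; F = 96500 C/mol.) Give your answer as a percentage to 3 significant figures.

Q = 15.9 × 4524 = 71930 C
n(e⁻) = 71930 / 96500 = 0.7454 mol
Cd²⁺ + 2e⁻ → Cd, so theoretical n(Cd) = 0.3727 mol → 41.90 g
Efficiency = 35.0 / 41.90 = 0.8353 = 83.5%

83.5%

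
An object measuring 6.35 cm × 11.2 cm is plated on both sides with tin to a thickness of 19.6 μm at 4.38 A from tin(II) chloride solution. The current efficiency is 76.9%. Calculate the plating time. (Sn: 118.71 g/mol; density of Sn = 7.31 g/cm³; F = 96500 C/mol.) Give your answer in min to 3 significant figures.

16.4 min

Plated area = 2 × 6.35 × 11.2 = 142.2 cm²
Volume = 142.2 × 19.6×10⁻⁴ cm = 0.2787 cm³
m(Sn) = 0.2787 × 7.31 = 2.037 g
n(Sn) = 2.037 / 118.71 = 0.01716 mol; n(e⁻) = 2 × 0.01716 = 0.03432 mol
Q = 0.03432 × 96500 / 0.769 = 4307 C
t = 4307 / 4.38 = 983.3 s = 16.4 min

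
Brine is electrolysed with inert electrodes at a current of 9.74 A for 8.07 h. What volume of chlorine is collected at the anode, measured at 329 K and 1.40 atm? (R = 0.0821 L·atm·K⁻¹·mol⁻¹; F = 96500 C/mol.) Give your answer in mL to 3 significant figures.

28300 mL

Charge passed = 9.74 × 29052 = 2.830×10^5 C
n(e⁻) = Q/F = 2.830×10^5/96500 = 2.933 mol
2Cl⁻ → Cl₂ + 2e⁻, so n(Cl₂) = 2.933 / 2 = 1.467 mol
V = nRT/P = 1.467 × 0.0821 × 329 / 1.40 = 28.30 L
= 28300 mL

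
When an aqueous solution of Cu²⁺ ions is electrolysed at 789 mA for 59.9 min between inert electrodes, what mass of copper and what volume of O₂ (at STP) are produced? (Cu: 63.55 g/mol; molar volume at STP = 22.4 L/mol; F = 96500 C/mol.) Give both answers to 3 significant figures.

Q = 0.789 × 3594 = 2836 C; n(e⁻) = 2836 / 96500 = 0.02939 mol
Cathode: Cu²⁺ + 2e⁻ → Cu → n(Cu) = 0.02939/2 = 0.01470 mol → 0.934 g
Anode: 2H₂O → O₂ + 4H⁺ + 4e⁻ → n(O₂) = 0.02939/4 = 0.007348 mol → 0.165 L

0.934 g Cu; 0.165 L O₂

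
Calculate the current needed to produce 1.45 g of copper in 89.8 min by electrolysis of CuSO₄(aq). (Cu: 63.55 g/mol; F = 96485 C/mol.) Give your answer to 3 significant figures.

n(Cu) = 1.45 / 63.55 = 0.02282 mol
Cu²⁺ + 2e⁻ → Cu, so n(e⁻) = 2 × 0.02282 = 0.04564 mol
Q = 0.04564 × 96485 = 4404 C
I = Q / t = 4404 / 5388 s = 0.817 A

0.817 A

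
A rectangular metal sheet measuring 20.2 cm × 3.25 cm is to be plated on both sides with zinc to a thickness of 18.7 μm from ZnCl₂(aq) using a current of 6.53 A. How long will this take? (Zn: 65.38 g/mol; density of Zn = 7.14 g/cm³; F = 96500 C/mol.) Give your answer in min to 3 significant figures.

Plated area = 2 × 20.2 × 3.25 = 131.3 cm²
Volume = 131.3 × 18.7×10⁻⁴ cm = 0.2455 cm³
m(Zn) = 0.2455 × 7.14 = 1.753 g
n(Zn) = 1.753 / 65.38 = 0.02681 mol; n(e⁻) = 2 × 0.02681 = 0.05362 mol
Q = 0.05362 × 96500 = 5174 C
t = 5174 / 6.53 = 792.3 s = 13.2 min

13.2 min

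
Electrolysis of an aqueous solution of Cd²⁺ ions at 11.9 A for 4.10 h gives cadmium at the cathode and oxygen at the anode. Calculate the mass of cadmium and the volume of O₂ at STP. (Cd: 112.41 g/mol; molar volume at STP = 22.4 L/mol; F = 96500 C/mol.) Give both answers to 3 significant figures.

Q = 11.9 × 14760 = 1.756×10^5 C; n(e⁻) = 1.756×10^5 / 96500 = 1.820 mol
Cathode: Cd²⁺ + 2e⁻ → Cd → n(Cd) = 1.820/2 = 0.9100 mol → 102 g
Anode: 2H₂O → O₂ + 4H⁺ + 4e⁻ → n(O₂) = 1.820/4 = 0.4550 mol → 10.2 L

102 g Cd; 10.2 L O₂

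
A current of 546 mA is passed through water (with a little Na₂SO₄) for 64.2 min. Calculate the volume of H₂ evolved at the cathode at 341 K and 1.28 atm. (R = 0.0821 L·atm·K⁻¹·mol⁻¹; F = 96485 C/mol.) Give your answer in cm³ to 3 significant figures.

238 cm³

Q = 0.546 A × 3852 s = 2103 C
n(e⁻) = 2103 / 96485 = 0.02180 mol
2H⁺ + 2e⁻ → H₂, so n(H₂) = 0.02180 / 2 = 0.01090 mol
V = nRT/P = 0.01090 × 0.0821 × 341 / 1.28 = 0.2384 L
= 238 cm³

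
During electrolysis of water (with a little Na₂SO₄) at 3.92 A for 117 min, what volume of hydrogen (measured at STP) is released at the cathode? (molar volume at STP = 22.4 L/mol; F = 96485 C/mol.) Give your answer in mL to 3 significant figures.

3190 mL

Charge passed = 3.92 × 7020 = 27520 C
Moles of electrons = 27520 / 96485 = 0.2852 mol
2H⁺ + 2e⁻ → H₂, so n(H₂) = 0.2852 / 2 = 0.1426 mol
V = 0.1426 × 22.4 = 3.194 L
= 3190 mL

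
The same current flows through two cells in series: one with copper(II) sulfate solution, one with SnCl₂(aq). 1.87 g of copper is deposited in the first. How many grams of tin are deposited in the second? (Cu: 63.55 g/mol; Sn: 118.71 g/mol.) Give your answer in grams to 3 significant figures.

n(Cu) = 1.87 / 63.55 = 0.02943 mol
Cu²⁺ + 2e⁻ → Cu, so n(e⁻) = 2 × 0.02943 = 0.05886 mol
The cells are in series, so the same charge (and hence the same n(e⁻) = 0.05886 mol) passes through both.
Sn²⁺ + 2e⁻ → Sn, so n(Sn) = 0.05886 / 2 = 0.02943 mol
m(Sn) = 0.02943 × 118.71 = 3.49 g

3.49 g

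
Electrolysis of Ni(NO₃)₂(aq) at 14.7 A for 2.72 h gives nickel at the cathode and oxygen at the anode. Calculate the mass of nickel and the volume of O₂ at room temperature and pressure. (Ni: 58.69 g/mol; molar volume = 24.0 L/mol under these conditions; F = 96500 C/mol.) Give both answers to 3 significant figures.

Q = 14.7 × 9792 = 1.439×10^5 C; n(e⁻) = 1.439×10^5 / 96500 = 1.491 mol
Cathode: Ni²⁺ + 2e⁻ → Ni → n(Ni) = 1.491/2 = 0.7455 mol → 43.8 g
Anode: 2H₂O → O₂ + 4H⁺ + 4e⁻ → n(O₂) = 1.491/4 = 0.3728 mol → 8.95 L

43.8 g Ni; 8.95 L O₂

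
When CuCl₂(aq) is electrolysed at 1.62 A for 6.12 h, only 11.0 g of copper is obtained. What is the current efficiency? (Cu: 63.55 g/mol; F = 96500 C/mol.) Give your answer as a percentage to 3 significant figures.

Q = 1.62 × 22032 = 35690 C
n(e⁻) = 35690 / 96500 = 0.3698 mol
Cu²⁺ + 2e⁻ → Cu, so theoretical n(Cu) = 0.1849 mol → 11.75 g
Efficiency = 11.0 / 11.75 = 0.9362 = 93.6%

93.6%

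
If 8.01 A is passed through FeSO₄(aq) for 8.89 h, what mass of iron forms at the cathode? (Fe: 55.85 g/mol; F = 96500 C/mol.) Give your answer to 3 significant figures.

Charge passed = 8.01 × 32004 = 2.564×10^5 C
n(e⁻) = Q/F = 2.564×10^5/96500 = 2.657 mol
Fe²⁺ + 2e⁻ → Fe, so n(Fe) = 2.657 / 2 = 1.329 mol
m = 1.329 × 55.85 = 74.2 g

74.2 g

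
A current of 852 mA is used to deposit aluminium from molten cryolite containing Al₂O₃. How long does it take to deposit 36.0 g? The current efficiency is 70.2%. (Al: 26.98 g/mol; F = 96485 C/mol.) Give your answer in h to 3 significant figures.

179 h

n(Al) = 36.0 / 26.98 = 1.334 mol
Al³⁺ + 3e⁻ → Al, so n(e⁻) = 3 × 1.334 = 4.002 mol
Q = 4.002 × 96485 / 0.702 = 5.500×10^5 C
t = Q / I = 5.500×10^5 / 0.852 = 6.455×10^5 s = 179 h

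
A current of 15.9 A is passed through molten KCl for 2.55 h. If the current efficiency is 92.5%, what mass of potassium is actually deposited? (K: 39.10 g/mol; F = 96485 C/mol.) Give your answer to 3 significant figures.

Q = 15.9 × 9180 = 1.460×10^5 C
n(e⁻) = 1.460×10^5 / 96485 = 1.513 mol
K⁺ + e⁻ → K, so theoretical m(K) = 1.513 × 39.10 = 59.16 g
Actual mass = 92.5% × 59.16 = 54.7 g

54.7 g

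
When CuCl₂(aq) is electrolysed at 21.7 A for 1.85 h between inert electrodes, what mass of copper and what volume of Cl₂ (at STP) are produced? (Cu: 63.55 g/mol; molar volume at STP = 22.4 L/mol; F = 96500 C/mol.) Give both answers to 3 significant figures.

Q = 21.7 × 6660 = 1.445×10^5 C; n(e⁻) = 1.445×10^5 / 96500 = 1.497 mol
Cathode: Cu²⁺ + 2e⁻ → Cu → n(Cu) = 1.497/2 = 0.7485 mol → 47.6 g
Anode: 2Cl⁻ → Cl₂ + 2e⁻ → n(Cl₂) = 1.497/2 = 0.7485 mol → 16.8 L

47.6 g Cu; 16.8 L Cl₂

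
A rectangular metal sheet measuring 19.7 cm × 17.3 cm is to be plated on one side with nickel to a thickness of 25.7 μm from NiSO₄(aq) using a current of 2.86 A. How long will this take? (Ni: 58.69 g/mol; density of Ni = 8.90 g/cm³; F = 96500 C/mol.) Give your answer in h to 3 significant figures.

2.49 h

Plated area = 19.7 × 17.3 = 340.8 cm²
Volume = 340.8 × 25.7×10⁻⁴ cm = 0.8759 cm³
m(Ni) = 0.8759 × 8.90 = 7.796 g
n(Ni) = 7.796 / 58.69 = 0.1328 mol; n(e⁻) = 2 × 0.1328 = 0.2656 mol
Q = 0.2656 × 96500 = 25630 C
t = 25630 / 2.86 = 8962 s = 2.49 h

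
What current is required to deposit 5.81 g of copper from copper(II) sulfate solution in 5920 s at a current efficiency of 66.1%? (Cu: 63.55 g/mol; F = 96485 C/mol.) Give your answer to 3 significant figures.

n(Cu) = 5.81 / 63.55 = 0.09142 mol
Cu²⁺ + 2e⁻ → Cu, so n(e⁻) = 2 × 0.09142 = 0.1828 mol
Q = 0.1828 × 96485 / 0.661 = 26680 C
I = Q / t = 26680 / 5920 s = 4.51 A

4.51 A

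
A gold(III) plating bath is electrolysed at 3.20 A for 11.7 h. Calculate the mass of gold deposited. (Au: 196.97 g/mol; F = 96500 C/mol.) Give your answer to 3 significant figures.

91.7 g

Charge passed = 3.20 × 42120 = 1.348×10^5 C
Moles of electrons = 1.348×10^5 / 96500 = 1.397 mol
Au³⁺ + 3e⁻ → Au, so n(Au) = 1.397 / 3 = 0.4657 mol
m = 0.4657 × 196.97 = 91.7 g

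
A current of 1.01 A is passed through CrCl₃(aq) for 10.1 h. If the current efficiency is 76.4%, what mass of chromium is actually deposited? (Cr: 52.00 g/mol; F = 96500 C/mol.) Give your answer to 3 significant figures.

Q = 1.01 × 36360 = 36720 C
n(e⁻) = 36720 / 96500 = 0.3805 mol
Cr³⁺ + 3e⁻ → Cr, so theoretical m(Cr) = 0.1268 × 52.00 = 6.594 g
Actual mass = 76.4% × 6.594 = 5.04 g

5.04 g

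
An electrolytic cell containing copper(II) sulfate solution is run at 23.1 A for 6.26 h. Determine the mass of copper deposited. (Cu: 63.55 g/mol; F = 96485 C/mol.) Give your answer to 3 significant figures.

Q = It = 23.1 × 22536 = 5.206×10^5 C
n(e⁻) = Q/F = 5.206×10^5/96485 = 5.396 mol
Cu²⁺ + 2e⁻ → Cu, so n(Cu) = 5.396 / 2 = 2.698 mol
m = 2.698 × 63.55 = 171 g

171 g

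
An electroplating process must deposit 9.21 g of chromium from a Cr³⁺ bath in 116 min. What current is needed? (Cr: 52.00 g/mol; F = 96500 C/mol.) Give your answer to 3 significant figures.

n(Cr) = 9.21 / 52.00 = 0.1771 mol
Cr³⁺ + 3e⁻ → Cr, so n(e⁻) = 3 × 0.1771 = 0.5313 mol
Q = 0.5313 × 96500 = 51270 C
I = Q / t = 51270 / 6960 s = 7.37 A

7.37 A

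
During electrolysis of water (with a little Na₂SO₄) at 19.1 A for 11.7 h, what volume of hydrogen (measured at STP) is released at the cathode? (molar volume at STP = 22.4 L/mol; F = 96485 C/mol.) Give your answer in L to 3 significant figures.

93.4 L

Q = It = 19.1 × 42120 = 8.045×10^5 C
n(e⁻) = Q/F = 8.045×10^5/96485 = 8.338 mol
2H⁺ + 2e⁻ → H₂, so n(H₂) = 8.338 / 2 = 4.169 mol
V = 4.169 × 22.4 = 93.39 L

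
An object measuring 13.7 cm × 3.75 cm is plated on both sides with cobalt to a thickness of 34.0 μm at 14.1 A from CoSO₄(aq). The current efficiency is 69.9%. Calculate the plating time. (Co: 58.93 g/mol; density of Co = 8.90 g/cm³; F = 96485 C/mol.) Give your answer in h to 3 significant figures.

Plated area = 2 × 13.7 × 3.75 = 102.8 cm²
Volume = 102.8 × 34.0×10⁻⁴ cm = 0.3495 cm³
m(Co) = 0.3495 × 8.90 = 3.111 g
n(Co) = 3.111 / 58.93 = 0.05279 mol; n(e⁻) = 2 × 0.05279 = 0.1056 mol
Q = 0.1056 × 96485 / 0.699 = 14580 C
t = 14580 / 14.1 = 1034 s = 0.287 h

0.287 h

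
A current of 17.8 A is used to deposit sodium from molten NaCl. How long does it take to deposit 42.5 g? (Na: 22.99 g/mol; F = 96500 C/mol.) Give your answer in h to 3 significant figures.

2.78 h

n(Na) = 42.5 / 22.99 = 1.849 mol
Na⁺ + e⁻ → Na, so n(e⁻) = 1.849 mol
Q = 1.849 × 96500 = 1.784×10^5 C
t = Q / I = 1.784×10^5 / 17.8 = 10020 s = 2.78 h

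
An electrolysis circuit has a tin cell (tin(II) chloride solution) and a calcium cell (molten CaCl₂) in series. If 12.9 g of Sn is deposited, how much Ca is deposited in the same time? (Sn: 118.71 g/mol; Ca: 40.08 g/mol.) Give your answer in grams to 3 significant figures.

n(Sn) = 12.9 / 118.71 = 0.1087 mol
Sn²⁺ + 2e⁻ → Sn, so n(e⁻) = 2 × 0.1087 = 0.2174 mol
Since the cells are in series, n(e⁻) in the Ca cell is also 0.2174 mol.
Ca²⁺ + 2e⁻ → Ca, so n(Ca) = 0.2174 / 2 = 0.1087 mol
m(Ca) = 0.1087 × 40.08 = 4.36 g

4.36 g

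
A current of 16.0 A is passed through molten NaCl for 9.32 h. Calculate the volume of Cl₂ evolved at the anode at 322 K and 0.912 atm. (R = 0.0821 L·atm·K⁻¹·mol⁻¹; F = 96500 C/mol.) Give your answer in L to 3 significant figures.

Charge passed = 16.0 × 33552 = 5.368×10^5 C
n(e⁻) = 5.368×10^5 / 96500 = 5.563 mol
2Cl⁻ → Cl₂ + 2e⁻, so n(Cl₂) = 5.563 / 2 = 2.782 mol
V = nRT/P = 2.782 × 0.0821 × 322 / 0.912 = 80.64 L

80.6 L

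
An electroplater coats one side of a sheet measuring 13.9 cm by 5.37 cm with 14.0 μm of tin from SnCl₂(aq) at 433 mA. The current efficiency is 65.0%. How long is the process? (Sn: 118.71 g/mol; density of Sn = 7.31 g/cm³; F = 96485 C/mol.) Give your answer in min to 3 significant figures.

73.5 min

Plated area = 13.9 × 5.37 = 74.64 cm²
Volume = 74.64 × 14.0×10⁻⁴ cm = 0.1045 cm³
m(Sn) = 0.1045 × 7.31 = 0.7639 g
n(Sn) = 0.7639 / 118.71 = 0.006435 mol; n(e⁻) = 2 × 0.006435 = 0.01287 mol
Q = 0.01287 × 96485 / 0.650 = 1910 C
t = 1910 / 0.433 = 4411 s = 73.5 min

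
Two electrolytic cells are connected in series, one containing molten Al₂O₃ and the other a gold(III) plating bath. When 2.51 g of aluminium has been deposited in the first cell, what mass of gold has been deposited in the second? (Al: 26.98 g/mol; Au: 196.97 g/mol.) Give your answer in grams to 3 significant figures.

18.3 g

n(Al) = 2.51 / 26.98 = 0.09303 mol
Al³⁺ + 3e⁻ → Al, so n(e⁻) = 3 × 0.09303 = 0.2791 mol
In series, the same 0.2791 mol of electrons flows through the second cell.
Au³⁺ + 3e⁻ → Au, so n(Au) = 0.2791 / 3 = 0.09303 mol
m(Au) = 0.09303 × 196.97 = 18.3 g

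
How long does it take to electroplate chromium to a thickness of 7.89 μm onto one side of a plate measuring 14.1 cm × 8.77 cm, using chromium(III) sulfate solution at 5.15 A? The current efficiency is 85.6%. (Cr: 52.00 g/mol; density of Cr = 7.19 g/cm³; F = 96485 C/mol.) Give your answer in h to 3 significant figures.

Plated area = 14.1 × 8.77 = 123.7 cm²
Volume = 123.7 × 7.89×10⁻⁴ cm = 0.09760 cm³
m(Cr) = 0.09760 × 7.19 = 0.7017 g
n(Cr) = 0.7017 / 52.00 = 0.01349 mol; n(e⁻) = 3 × 0.01349 = 0.04047 mol
Q = 0.04047 × 96485 / 0.856 = 4562 C
t = 4562 / 5.15 = 885.8 s = 0.246 h

0.246 h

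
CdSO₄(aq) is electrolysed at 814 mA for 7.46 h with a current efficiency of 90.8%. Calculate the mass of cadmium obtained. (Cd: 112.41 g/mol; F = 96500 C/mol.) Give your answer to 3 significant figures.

Q = 0.814 × 26856 = 21860 C
n(e⁻) = 21860 / 96500 = 0.2265 mol
Cd²⁺ + 2e⁻ → Cd, so theoretical m(Cd) = 0.1133 × 112.41 = 12.74 g
Actual mass = 90.8% × 12.74 = 11.6 g

11.6 g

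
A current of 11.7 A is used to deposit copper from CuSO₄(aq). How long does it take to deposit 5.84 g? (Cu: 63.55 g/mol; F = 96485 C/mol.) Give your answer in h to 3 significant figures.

n(Cu) = 5.84 / 63.55 = 0.09190 mol
Cu²⁺ + 2e⁻ → Cu, so n(e⁻) = 2 × 0.09190 = 0.1838 mol
Q = 0.1838 × 96485 = 17730 C
t = Q / I = 17730 / 11.7 = 1515 s = 0.421 h

0.421 h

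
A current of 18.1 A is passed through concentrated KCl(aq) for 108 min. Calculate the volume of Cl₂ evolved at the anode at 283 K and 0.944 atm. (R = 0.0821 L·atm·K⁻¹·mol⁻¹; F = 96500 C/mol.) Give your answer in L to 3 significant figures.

Charge passed = 18.1 × 6480 = 1.173×10^5 C
n(e⁻) = 1.173×10^5 / 96500 = 1.216 mol
2Cl⁻ → Cl₂ + 2e⁻, so n(Cl₂) = 1.216 / 2 = 0.6080 mol
V = nRT/P = 0.6080 × 0.0821 × 283 / 0.944 = 14.96 L

15.0 L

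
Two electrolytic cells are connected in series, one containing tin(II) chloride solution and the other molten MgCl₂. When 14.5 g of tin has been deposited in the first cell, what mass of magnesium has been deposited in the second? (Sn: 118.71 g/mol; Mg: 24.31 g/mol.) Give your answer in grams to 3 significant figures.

2.97 g

n(Sn) = 14.5 / 118.71 = 0.1221 mol
Sn²⁺ + 2e⁻ → Sn, so n(e⁻) = 2 × 0.1221 = 0.2442 mol
The cells are in series, so the same charge (and hence the same n(e⁻) = 0.2442 mol) passes through both.
Mg²⁺ + 2e⁻ → Mg, so n(Mg) = 0.2442 / 2 = 0.1221 mol
m(Mg) = 0.1221 × 24.31 = 2.97 g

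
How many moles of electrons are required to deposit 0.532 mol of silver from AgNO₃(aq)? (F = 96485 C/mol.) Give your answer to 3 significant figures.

Ag⁺ + e⁻ → Ag, so n(e⁻) = 1 × 0.532 = 0.5320 mol

0.532 mol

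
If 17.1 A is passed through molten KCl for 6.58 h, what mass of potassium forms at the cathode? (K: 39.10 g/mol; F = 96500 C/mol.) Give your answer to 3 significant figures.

Q = It = 17.1 × 23688 = 4.051×10^5 C
Moles of electrons = 4.051×10^5 / 96500 = 4.198 mol
K⁺ + e⁻ → K, so n(K) = 4.198 mol
m = 4.198 × 39.10 = 164 g

164 g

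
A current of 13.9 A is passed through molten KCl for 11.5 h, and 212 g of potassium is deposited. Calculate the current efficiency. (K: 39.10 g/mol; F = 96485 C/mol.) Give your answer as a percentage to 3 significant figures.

Q = 13.9 × 41400 = 5.755×10^5 C
n(e⁻) = 5.755×10^5 / 96485 = 5.965 mol
K⁺ + e⁻ → K, so theoretical n(K) = 5.965 mol → 233.2 g
Efficiency = 212 / 233.2 = 0.9091 = 90.9%

90.9%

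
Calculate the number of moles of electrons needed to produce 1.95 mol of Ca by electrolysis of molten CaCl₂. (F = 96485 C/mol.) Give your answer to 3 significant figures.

Ca²⁺ + 2e⁻ → Ca, so n(e⁻) = 2 × 1.95 = 3.900 mol

3.90 mol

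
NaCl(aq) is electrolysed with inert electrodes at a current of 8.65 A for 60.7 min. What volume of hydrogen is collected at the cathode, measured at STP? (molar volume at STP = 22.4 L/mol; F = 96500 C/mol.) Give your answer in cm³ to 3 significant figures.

Q = It = 8.65 × 3642 = 31500 C
Moles of electrons = 31500 / 96500 = 0.3264 mol
2H⁺ + 2e⁻ → H₂, so n(H₂) = 0.3264 / 2 = 0.1632 mol
V = 0.1632 × 22.4 = 3.656 L
= 3660 cm³

3660 cm³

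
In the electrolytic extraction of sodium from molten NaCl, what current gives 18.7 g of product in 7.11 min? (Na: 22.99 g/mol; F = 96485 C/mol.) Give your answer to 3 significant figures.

184 A

n(Na) = 18.7 / 22.99 = 0.8134 mol
Na⁺ + e⁻ → Na, so n(e⁻) = 0.8134 mol
Q = 0.8134 × 96485 = 78480 C
I = Q / t = 78480 / 426.6 s = 184 A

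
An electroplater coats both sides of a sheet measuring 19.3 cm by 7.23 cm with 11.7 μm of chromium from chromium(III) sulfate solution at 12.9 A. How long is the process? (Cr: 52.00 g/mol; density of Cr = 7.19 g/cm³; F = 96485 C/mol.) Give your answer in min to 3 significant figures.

16.9 min

Plated area = 2 × 19.3 × 7.23 = 279.1 cm²
Volume = 279.1 × 11.7×10⁻⁴ cm = 0.3265 cm³
m(Cr) = 0.3265 × 7.19 = 2.348 g
n(Cr) = 2.348 / 52.00 = 0.04515 mol; n(e⁻) = 3 × 0.04515 = 0.1355 mol
Q = 0.1355 × 96485 = 13070 C
t = 13070 / 12.9 = 1013 s = 16.9 min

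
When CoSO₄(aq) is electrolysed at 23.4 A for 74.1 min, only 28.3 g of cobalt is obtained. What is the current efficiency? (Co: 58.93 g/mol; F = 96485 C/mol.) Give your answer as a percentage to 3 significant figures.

Q = 23.4 × 4446 = 1.040×10^5 C
n(e⁻) = 1.040×10^5 / 96485 = 1.078 mol
Co²⁺ + 2e⁻ → Co, so theoretical n(Co) = 0.5390 mol → 31.76 g
Efficiency = 28.3 / 31.76 = 0.8911 = 89.1%

89.1%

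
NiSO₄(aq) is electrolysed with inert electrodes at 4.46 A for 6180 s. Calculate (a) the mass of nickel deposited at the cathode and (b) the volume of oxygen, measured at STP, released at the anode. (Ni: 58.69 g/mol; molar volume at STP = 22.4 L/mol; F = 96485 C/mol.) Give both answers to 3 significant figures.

8.38 g Ni; 1.60 L O₂

Q = 4.46 × 6180 = 27560 C; n(e⁻) = 27560 / 96485 = 0.2856 mol
Cathode: Ni²⁺ + 2e⁻ → Ni → n(Ni) = 0.2856/2 = 0.1428 mol → 8.38 g
Anode: 2H₂O → O₂ + 4H⁺ + 4e⁻ → n(O₂) = 0.2856/4 = 0.07140 mol → 1.60 L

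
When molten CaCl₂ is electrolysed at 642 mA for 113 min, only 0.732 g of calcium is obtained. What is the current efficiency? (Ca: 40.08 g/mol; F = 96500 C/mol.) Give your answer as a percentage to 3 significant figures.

81.0%

Q = 0.642 × 6780 = 4353 C
n(e⁻) = 4353 / 96500 = 0.04511 mol
Ca²⁺ + 2e⁻ → Ca, so theoretical n(Ca) = 0.02256 mol → 0.9042 g
Efficiency = 0.732 / 0.9042 = 0.8096 = 81.0%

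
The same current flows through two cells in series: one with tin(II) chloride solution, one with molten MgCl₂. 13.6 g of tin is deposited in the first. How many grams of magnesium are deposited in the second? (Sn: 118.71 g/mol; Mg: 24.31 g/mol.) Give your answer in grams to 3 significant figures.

n(Sn) = 13.6 / 118.71 = 0.1146 mol
Sn²⁺ + 2e⁻ → Sn, so n(e⁻) = 2 × 0.1146 = 0.2292 mol
Since the cells are in series, n(e⁻) in the Mg cell is also 0.2292 mol.
Mg²⁺ + 2e⁻ → Mg, so n(Mg) = 0.2292 / 2 = 0.1146 mol
m(Mg) = 0.1146 × 24.31 = 2.79 g

2.79 g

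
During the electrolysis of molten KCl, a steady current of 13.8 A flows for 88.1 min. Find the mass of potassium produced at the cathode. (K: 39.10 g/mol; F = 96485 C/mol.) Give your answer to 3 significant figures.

29.6 g

Q = 13.8 A × 5286 s = 72950 C
n(e⁻) = 72950 / 96485 = 0.7561 mol
K⁺ + e⁻ → K, so n(K) = 0.7561 mol
m = 0.7561 × 39.10 = 29.6 g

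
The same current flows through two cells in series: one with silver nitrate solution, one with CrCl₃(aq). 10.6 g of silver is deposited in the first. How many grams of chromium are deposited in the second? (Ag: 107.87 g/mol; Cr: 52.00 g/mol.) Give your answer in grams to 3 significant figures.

n(Ag) = 10.6 / 107.87 = 0.09827 mol
Ag⁺ + e⁻ → Ag, so n(e⁻) = 0.09827 mol
Since the cells are in series, n(e⁻) in the Cr cell is also 0.09827 mol.
Cr³⁺ + 3e⁻ → Cr, so n(Cr) = 0.09827 / 3 = 0.03276 mol
m(Cr) = 0.03276 × 52.00 = 1.70 g

1.70 g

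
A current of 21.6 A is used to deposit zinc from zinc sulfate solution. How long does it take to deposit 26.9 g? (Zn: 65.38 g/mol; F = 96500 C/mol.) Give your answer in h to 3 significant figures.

1.02 h

n(Zn) = 26.9 / 65.38 = 0.4114 mol
Zn²⁺ + 2e⁻ → Zn, so n(e⁻) = 2 × 0.4114 = 0.8228 mol
Q = 0.8228 × 96500 = 79400 C
t = Q / I = 79400 / 21.6 = 3676 s = 1.02 h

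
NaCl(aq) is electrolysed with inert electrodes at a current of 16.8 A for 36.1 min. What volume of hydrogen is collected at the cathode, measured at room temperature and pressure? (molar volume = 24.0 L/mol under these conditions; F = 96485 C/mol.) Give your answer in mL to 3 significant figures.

4530 mL

Charge passed = 16.8 × 2166 = 36390 C
n(e⁻) = Q/F = 36390/96485 = 0.3772 mol
2H⁺ + 2e⁻ → H₂, so n(H₂) = 0.3772 / 2 = 0.1886 mol
V = 0.1886 × 24.0 = 4.526 L
= 4530 mL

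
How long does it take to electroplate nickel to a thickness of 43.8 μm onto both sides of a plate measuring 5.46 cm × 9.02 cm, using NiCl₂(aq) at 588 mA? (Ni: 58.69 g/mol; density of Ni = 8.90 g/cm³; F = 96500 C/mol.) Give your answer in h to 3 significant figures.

Plated area = 2 × 5.46 × 9.02 = 98.50 cm²
Volume = 98.50 × 43.8×10⁻⁴ cm = 0.4314 cm³
m(Ni) = 0.4314 × 8.90 = 3.839 g
n(Ni) = 3.839 / 58.69 = 0.06541 mol; n(e⁻) = 2 × 0.06541 = 0.1308 mol
Q = 0.1308 × 96500 = 12620 C
t = 12620 / 0.588 = 21460 s = 5.96 h

5.96 h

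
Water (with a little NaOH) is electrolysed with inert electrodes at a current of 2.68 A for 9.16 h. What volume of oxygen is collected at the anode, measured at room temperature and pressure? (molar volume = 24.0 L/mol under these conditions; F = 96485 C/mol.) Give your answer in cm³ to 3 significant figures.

Q = 2.68 A × 32976 s = 88380 C
n(e⁻) = Q/F = 88380/96485 = 0.9160 mol
2H₂O → O₂ + 4H⁺ + 4e⁻, so n(O₂) = 0.9160 / 4 = 0.2290 mol
V = 0.2290 × 24.0 = 5.496 L
= 5500 cm³

5500 cm³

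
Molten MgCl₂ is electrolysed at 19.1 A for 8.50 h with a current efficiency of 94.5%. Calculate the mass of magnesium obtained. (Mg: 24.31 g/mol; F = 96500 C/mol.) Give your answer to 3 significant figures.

69.6 g

Q = 19.1 × 30600 = 5.845×10^5 C
n(e⁻) = 5.845×10^5 / 96500 = 6.057 mol
Mg²⁺ + 2e⁻ → Mg, so theoretical m(Mg) = 3.029 × 24.31 = 73.63 g
Actual mass = 94.5% × 73.63 = 69.6 g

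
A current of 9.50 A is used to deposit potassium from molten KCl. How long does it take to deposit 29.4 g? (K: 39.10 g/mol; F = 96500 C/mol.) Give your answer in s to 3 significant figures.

7640 s

n(K) = 29.4 / 39.10 = 0.7519 mol
K⁺ + e⁻ → K, so n(e⁻) = 0.7519 mol
Q = 0.7519 × 96500 = 72560 C
t = Q / I = 72560 / 9.50 = 7638 s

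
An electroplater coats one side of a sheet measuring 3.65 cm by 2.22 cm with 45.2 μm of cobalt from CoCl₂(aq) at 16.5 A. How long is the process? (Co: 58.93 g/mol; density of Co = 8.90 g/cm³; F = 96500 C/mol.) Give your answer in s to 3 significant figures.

Plated area = 3.65 × 2.22 = 8.103 cm²
Volume = 8.103 × 45.2×10⁻⁴ cm = 0.03663 cm³
m(Co) = 0.03663 × 8.90 = 0.3260 g
n(Co) = 0.3260 / 58.93 = 0.005532 mol; n(e⁻) = 2 × 0.005532 = 0.01106 mol
Q = 0.01106 × 96500 = 1067 C
t = 1067 / 16.5 = 64.67 s

64.7 s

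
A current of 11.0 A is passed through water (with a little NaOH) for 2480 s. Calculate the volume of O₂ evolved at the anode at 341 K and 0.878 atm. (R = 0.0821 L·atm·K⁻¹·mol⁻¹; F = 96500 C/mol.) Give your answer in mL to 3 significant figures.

2250 mL

Charge passed = 11.0 × 2480 = 27280 C
Moles of electrons = 27280 / 96500 = 0.2827 mol
2H₂O → O₂ + 4H⁺ + 4e⁻, so n(O₂) = 0.2827 / 4 = 0.07068 mol
V = nRT/P = 0.07068 × 0.0821 × 341 / 0.878 = 2.254 L
= 2250 mL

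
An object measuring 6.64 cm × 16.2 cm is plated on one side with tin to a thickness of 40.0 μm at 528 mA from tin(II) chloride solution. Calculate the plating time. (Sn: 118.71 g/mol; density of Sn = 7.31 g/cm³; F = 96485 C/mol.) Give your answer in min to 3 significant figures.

Plated area = 6.64 × 16.2 = 107.6 cm²
Volume = 107.6 × 40.0×10⁻⁴ cm = 0.4304 cm³
m(Sn) = 0.4304 × 7.31 = 3.146 g
n(Sn) = 3.146 / 118.71 = 0.02650 mol; n(e⁻) = 2 × 0.02650 = 0.05300 mol
Q = 0.05300 × 96485 = 5114 C
t = 5114 / 0.528 = 9686 s = 161 min

161 min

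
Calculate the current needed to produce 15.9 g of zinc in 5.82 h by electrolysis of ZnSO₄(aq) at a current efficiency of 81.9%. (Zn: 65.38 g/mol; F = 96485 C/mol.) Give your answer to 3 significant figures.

2.73 A

n(Zn) = 15.9 / 65.38 = 0.2432 mol
Zn²⁺ + 2e⁻ → Zn, so n(e⁻) = 2 × 0.2432 = 0.4864 mol
Q = 0.4864 × 96485 / 0.819 = 57300 C
I = Q / t = 57300 / 20952 s = 2.73 A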